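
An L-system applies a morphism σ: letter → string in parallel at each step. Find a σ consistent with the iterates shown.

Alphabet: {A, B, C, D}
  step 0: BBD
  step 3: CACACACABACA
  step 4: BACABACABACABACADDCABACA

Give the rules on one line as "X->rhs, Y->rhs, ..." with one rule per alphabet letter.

  step 3 ⇒ step 4: CACACACABACA ⇒ BA·CA·BA·CA·BA·CA·BA·CA·DD·CA·BA·CA
    A ↦ CA
    B ↦ DD
    C ↦ BA
    D ↦ A  (constrained at step 0)

A->CA, B->DD, C->BA, D->A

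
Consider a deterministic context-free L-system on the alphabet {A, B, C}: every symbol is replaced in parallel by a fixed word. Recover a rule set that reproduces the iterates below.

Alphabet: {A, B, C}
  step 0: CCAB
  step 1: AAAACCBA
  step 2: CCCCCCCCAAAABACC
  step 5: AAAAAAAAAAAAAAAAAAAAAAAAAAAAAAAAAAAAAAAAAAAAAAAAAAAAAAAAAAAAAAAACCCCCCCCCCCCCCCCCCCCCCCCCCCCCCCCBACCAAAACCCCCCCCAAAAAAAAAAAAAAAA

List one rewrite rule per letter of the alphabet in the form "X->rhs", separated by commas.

A->CC, B->BA, C->AA

  step 1 ⇒ step 2: AAAACCBA ⇒ CC·CC·CC·CC·AA·AA·BA·CC
    A ↦ CC
    B ↦ BA
    C ↦ AA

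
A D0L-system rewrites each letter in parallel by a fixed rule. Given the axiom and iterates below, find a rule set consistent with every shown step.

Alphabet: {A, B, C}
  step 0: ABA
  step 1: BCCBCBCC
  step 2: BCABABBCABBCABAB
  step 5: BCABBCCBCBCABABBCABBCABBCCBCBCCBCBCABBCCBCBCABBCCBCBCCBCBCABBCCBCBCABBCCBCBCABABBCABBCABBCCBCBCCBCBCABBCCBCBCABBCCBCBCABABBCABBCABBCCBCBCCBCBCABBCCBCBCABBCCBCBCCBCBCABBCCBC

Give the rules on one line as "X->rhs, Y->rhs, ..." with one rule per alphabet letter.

A->BCC, B->BC, C->AB

  step 1 ⇒ step 2: BCCBCBCC ⇒ BC·AB·AB·BC·AB·BC·AB·AB
    B ↦ BC
    C ↦ AB
  step 0 ⇒ step 1: ABA ⇒ BCC·BC·BCC
    A ↦ BCC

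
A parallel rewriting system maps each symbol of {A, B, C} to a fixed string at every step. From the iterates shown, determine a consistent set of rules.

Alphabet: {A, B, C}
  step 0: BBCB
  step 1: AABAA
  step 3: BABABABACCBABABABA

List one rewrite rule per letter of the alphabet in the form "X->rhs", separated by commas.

  step 0 ⇒ step 1: BBCB ⇒ A·A·BA·A
    B ↦ A
    C ↦ BA
    A ↦ CC  (constrained at step 1)

A->CC, B->A, C->BA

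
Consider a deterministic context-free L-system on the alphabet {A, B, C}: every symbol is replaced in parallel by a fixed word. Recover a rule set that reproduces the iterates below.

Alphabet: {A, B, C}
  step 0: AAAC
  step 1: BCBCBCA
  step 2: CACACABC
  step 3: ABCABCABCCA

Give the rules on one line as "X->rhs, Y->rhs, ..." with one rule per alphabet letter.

  step 2 ⇒ step 3: CACACABC ⇒ A·BC·A·BC·A·BC·C·A
    A ↦ BC
    B ↦ C
    C ↦ A

A->BC, B->C, C->A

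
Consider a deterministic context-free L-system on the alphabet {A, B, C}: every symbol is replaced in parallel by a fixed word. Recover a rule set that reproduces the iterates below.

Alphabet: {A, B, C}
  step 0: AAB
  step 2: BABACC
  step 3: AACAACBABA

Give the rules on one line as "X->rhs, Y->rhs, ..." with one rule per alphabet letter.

A->C, B->AA, C->BA

  step 2 ⇒ step 3: BABACC ⇒ AA·C·AA·C·BA·BA
    A ↦ C
    B ↦ AA
    C ↦ BA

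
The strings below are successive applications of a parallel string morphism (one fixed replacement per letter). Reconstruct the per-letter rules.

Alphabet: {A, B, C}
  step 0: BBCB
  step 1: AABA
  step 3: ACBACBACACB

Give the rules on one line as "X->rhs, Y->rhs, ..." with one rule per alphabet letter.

  step 0 ⇒ step 1: BBCB ⇒ A·A·B·A
    B ↦ A
    C ↦ B
    A ↦ AC  (constrained at step 1)

A->AC, B->A, C->B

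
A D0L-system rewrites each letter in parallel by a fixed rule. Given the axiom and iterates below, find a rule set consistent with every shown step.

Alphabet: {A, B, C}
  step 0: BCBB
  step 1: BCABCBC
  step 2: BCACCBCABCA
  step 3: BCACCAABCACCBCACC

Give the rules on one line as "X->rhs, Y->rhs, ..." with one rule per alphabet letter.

A->CC, B->BC, C->A

  step 2 ⇒ step 3: BCACCBCABCA ⇒ BC·A·CC·A·A·BC·A·CC·BC·A·CC
    A ↦ CC
    B ↦ BC
    C ↦ A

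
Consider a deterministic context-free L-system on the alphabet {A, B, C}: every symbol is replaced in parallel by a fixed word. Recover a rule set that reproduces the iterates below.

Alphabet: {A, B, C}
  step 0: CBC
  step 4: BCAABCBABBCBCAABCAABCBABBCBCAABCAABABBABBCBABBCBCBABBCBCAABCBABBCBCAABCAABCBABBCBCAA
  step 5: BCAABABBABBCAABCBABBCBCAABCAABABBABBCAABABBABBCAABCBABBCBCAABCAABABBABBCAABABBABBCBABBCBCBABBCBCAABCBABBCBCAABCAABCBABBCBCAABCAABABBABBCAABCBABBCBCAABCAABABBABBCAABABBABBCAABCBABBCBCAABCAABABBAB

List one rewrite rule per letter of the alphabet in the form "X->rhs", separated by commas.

A->BAB, B->BC, C->AA

  step 4 ⇒ step 5: BCAABCBABBCBCAABCAABCBABBCBCAABCAABABBABBCBABBCBCBABBCBCAABCBABBCBCAABCAABCBABBCBCAA ⇒ BC·AA·BAB·BAB·BC·AA·BC·BAB·BC·BC·AA·BC·AA·BAB·BAB·BC·AA·BAB·BAB·BC·AA·BC·BAB·BC·BC·AA·BC·AA·BAB·BAB·BC·AA·BAB·BAB·BC·BAB·BC·BC·BAB·BC·BC·AA·BC·BAB·BC·BC·AA·BC·AA·BC·BAB·BC·BC·AA·BC·AA·BAB·BAB·BC·AA·BC·BAB·BC·BC·AA·BC·AA·BAB·BAB·BC·AA·BAB·BAB·BC·AA·BC·BAB·BC·BC·AA·BC·AA·BAB·BAB
    A ↦ BAB
    B ↦ BC
    C ↦ AA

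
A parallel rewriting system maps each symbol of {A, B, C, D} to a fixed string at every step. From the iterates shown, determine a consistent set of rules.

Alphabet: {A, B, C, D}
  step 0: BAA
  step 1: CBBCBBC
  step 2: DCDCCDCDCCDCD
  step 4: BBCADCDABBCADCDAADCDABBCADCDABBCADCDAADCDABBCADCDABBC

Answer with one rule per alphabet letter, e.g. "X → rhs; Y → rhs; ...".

A->BBC, B->C, C->DCD, D->A

  step 1 ⇒ step 2: CBBCBBC ⇒ DCD·C·C·DCD·C·C·DCD
    B ↦ C
    C ↦ DCD
  step 0 ⇒ step 1: BAA ⇒ C·BBC·BBC
    A ↦ BBC
    D ↦ A  (constrained at step 2)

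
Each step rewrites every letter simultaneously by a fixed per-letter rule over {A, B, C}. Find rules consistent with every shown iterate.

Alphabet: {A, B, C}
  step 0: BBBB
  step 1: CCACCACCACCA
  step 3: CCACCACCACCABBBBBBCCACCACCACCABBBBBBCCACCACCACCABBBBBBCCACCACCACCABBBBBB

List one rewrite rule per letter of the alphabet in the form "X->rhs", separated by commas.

A->CCC, B->CCA, C->BB

  step 0 ⇒ step 1: BBBB ⇒ CCA·CCA·CCA·CCA
    B ↦ CCA
    A ↦ CCC  (constrained at step 1)
    C ↦ BB  (constrained at step 1)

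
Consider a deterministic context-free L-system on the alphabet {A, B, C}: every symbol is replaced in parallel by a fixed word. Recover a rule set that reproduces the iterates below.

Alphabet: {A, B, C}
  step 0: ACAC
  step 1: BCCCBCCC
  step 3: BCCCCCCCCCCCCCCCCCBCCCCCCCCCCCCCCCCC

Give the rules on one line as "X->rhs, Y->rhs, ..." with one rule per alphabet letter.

A->BC, B->ACC, C->CC

  step 0 ⇒ step 1: ACAC ⇒ BC·CC·BC·CC
    A ↦ BC
    C ↦ CC
    B ↦ ACC  (constrained at step 1)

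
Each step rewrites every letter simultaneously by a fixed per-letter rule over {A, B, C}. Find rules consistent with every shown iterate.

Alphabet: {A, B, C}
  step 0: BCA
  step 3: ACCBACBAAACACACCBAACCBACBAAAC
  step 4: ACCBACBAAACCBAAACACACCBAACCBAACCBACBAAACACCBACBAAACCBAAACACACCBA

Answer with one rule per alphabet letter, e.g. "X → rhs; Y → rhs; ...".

  step 3 ⇒ step 4: ACCBACBAAACACACCBAACCBACBAAAC ⇒ AC·CBA·CBA·A·AC·CBA·A·AC·AC·AC·CBA·AC·CBA·AC·CBA·CBA·A·AC·AC·CBA·CBA·A·AC·CBA·A·AC·AC·AC·CBA
    A ↦ AC
    B ↦ A
    C ↦ CBA

A->AC, B->A, C->CBA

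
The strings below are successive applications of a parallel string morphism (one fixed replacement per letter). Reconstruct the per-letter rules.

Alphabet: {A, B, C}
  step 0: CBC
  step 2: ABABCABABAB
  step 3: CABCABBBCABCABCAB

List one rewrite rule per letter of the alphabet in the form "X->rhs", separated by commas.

  step 2 ⇒ step 3: ABABCABABAB ⇒ C·AB·C·AB·BB·C·AB·C·AB·C·AB
    A ↦ C
    B ↦ AB
    C ↦ BB

A->C, B->AB, C->BB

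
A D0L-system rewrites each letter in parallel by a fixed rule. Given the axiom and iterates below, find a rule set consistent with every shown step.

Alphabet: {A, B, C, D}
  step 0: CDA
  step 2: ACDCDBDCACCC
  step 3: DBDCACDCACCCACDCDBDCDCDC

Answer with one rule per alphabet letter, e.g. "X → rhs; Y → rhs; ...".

  step 2 ⇒ step 3: ACDCDBDCACCC ⇒ DB·DC·AC·DC·AC·CC·AC·DC·DB·DC·DC·DC
    A ↦ DB
    B ↦ CC
    C ↦ DC
    D ↦ AC

A->DB, B->CC, C->DC, D->AC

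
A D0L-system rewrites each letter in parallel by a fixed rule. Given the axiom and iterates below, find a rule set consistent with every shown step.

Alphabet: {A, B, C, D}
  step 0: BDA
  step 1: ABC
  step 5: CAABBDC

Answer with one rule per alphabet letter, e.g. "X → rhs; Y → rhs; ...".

A->C, B->A, C->BD, D->B

  step 0 ⇒ step 1: BDA ⇒ A·B·C
    A ↦ C
    B ↦ A
    D ↦ B
    C ↦ BD  (constrained at step 1)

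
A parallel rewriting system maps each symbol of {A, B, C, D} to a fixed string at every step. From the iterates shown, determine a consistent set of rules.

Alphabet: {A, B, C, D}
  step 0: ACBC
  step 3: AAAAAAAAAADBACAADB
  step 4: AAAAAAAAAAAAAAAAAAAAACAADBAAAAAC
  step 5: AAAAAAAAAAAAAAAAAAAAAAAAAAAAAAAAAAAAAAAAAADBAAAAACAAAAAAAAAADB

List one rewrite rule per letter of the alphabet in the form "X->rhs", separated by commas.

A->AA, B->C, C->DB, D->A

  step 4 ⇒ step 5: AAAAAAAAAAAAAAAAAAAAACAADBAAAAAC ⇒ AA·AA·AA·AA·AA·AA·AA·AA·AA·AA·AA·AA·AA·AA·AA·AA·AA·AA·AA·AA·AA·DB·AA·AA·A·C·AA·AA·AA·AA·AA·DB
    A ↦ AA
    B ↦ C
    C ↦ DB
    D ↦ A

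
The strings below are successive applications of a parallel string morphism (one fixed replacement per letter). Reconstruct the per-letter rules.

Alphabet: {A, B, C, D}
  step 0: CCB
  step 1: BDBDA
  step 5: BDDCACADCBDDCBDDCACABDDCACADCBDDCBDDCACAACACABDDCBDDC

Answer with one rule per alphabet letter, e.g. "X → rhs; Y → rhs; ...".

A->DC, B->A, C->BD, D->CA

  step 0 ⇒ step 1: CCB ⇒ BD·BD·A
    B ↦ A
    C ↦ BD
    A ↦ DC  (constrained at step 1)
    D ↦ CA  (constrained at step 1)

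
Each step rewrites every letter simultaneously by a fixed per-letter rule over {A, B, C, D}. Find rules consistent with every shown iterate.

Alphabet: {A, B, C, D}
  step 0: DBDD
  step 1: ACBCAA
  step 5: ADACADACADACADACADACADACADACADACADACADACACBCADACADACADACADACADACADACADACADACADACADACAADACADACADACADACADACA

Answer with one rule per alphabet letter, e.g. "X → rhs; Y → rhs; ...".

A->DAC, B->CBC, C->A, D->A

  step 0 ⇒ step 1: DBDD ⇒ A·CBC·A·A
    B ↦ CBC
    D ↦ A
    A ↦ DAC  (constrained at step 1)
    C ↦ A  (constrained at step 1)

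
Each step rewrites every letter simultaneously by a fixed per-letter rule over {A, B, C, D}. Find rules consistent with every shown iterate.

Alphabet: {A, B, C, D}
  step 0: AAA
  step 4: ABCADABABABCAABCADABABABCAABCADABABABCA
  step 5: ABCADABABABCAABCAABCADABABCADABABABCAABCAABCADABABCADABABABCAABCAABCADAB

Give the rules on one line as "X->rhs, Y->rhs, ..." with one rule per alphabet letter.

  step 4 ⇒ step 5: ABCADABABABCAABCADABABABCAABCADABABABCA ⇒ AB·CA·D·AB·AB·AB·CA·AB·CA·AB·CA·D·AB·AB·CA·D·AB·AB·AB·CA·AB·CA·AB·CA·D·AB·AB·CA·D·AB·AB·AB·CA·AB·CA·AB·CA·D·AB
    A ↦ AB
    B ↦ CA
    C ↦ D
    D ↦ AB

A->AB, B->CA, C->D, D->AB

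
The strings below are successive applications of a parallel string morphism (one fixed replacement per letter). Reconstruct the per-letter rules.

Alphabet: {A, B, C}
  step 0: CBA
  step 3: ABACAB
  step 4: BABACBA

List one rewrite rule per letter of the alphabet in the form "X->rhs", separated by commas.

A->B, B->A, C->AC

  step 3 ⇒ step 4: ABACAB ⇒ B·A·B·AC·B·A
    A ↦ B
    B ↦ A
    C ↦ AC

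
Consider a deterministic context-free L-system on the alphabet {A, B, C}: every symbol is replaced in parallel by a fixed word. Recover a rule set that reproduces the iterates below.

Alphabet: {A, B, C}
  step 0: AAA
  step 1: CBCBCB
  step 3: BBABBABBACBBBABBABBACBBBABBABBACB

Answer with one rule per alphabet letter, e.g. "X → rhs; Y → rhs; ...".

  step 0 ⇒ step 1: AAA ⇒ CB·CB·CB
    A ↦ CB
    B ↦ BBA  (constrained at step 1)
    C ↦ B  (constrained at step 1)

A->CB, B->BBA, C->B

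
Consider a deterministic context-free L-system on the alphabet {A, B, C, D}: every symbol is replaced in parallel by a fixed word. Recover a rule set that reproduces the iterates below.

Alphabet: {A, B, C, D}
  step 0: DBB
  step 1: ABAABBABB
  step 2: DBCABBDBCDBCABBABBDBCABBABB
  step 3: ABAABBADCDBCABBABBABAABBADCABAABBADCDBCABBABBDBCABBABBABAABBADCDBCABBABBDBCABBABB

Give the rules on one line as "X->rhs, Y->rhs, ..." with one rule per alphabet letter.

A->DBC, B->ABB, C->ADC, D->ABA

  step 2 ⇒ step 3: DBCABBDBCDBCABBABBDBCABBABB ⇒ ABA·ABB·ADC·DBC·ABB·ABB·ABA·ABB·ADC·ABA·ABB·ADC·DBC·ABB·ABB·DBC·ABB·ABB·ABA·ABB·ADC·DBC·ABB·ABB·DBC·ABB·ABB
    A ↦ DBC
    B ↦ ABB
    C ↦ ADC
    D ↦ ABA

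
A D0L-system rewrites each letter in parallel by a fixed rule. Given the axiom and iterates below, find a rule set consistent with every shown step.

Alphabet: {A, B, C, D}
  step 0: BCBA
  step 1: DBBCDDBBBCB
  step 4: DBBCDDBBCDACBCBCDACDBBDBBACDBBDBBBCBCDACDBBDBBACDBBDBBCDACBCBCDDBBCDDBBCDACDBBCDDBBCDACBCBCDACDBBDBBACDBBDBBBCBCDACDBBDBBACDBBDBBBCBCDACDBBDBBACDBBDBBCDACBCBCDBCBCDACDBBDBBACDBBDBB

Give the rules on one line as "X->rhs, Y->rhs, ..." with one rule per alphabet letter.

  step 0 ⇒ step 1: BCBA ⇒ DBB·CD·DBB·BCB
    A ↦ BCB
    B ↦ DBB
    C ↦ CD
    D ↦ AC  (constrained at step 1)

A->BCB, B->DBB, C->CD, D->AC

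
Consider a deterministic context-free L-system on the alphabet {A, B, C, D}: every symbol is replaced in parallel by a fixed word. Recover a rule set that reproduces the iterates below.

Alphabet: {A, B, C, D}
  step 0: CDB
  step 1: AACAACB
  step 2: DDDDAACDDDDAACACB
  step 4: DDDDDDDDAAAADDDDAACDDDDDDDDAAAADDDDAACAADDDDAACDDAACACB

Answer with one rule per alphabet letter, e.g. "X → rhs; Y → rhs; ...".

A->DD, B->ACB, C->AAC, D->A

  step 1 ⇒ step 2: AACAACB ⇒ DD·DD·AAC·DD·DD·AAC·ACB
    A ↦ DD
    B ↦ ACB
    C ↦ AAC
  step 0 ⇒ step 1: CDB ⇒ AAC·A·ACB
    D ↦ A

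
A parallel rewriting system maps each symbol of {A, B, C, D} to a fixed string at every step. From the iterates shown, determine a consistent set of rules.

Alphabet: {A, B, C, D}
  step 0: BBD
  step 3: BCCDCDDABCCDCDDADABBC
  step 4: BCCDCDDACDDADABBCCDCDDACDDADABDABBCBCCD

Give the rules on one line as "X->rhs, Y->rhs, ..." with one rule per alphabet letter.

  step 3 ⇒ step 4: BCCDCDDABCCDCDDADABBC ⇒ BC·CD·CD·DA·CD·DA·DA·B·BC·CD·CD·DA·CD·DA·DA·B·DA·B·BC·BC·CD
    A ↦ B
    B ↦ BC
    C ↦ CD
    D ↦ DA

A->B, B->BC, C->CD, D->DA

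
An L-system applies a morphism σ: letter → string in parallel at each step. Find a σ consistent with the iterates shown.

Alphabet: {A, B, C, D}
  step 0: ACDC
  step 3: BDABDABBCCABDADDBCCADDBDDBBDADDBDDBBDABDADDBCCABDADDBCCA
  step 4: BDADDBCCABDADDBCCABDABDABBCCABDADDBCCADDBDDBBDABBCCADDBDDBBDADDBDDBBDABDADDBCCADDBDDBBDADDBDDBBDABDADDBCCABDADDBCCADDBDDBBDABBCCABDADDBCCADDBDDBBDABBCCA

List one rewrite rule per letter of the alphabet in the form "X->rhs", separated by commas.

A->CCA, B->BDA, C->B, D->DDB

  step 3 ⇒ step 4: BDABDABBCCABDADDBCCADDBDDBBDADDBDDBBDABDADDBCCABDADDBCCA ⇒ BDA·DDB·CCA·BDA·DDB·CCA·BDA·BDA·B·B·CCA·BDA·DDB·CCA·DDB·DDB·BDA·B·B·CCA·DDB·DDB·BDA·DDB·DDB·BDA·BDA·DDB·CCA·DDB·DDB·BDA·DDB·DDB·BDA·BDA·DDB·CCA·BDA·DDB·CCA·DDB·DDB·BDA·B·B·CCA·BDA·DDB·CCA·DDB·DDB·BDA·B·B·CCA
    A ↦ CCA
    B ↦ BDA
    C ↦ B
    D ↦ DDB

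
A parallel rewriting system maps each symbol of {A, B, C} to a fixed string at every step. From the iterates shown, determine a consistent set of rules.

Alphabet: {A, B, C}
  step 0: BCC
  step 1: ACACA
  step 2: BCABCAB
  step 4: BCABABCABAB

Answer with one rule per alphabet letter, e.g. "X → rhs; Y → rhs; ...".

A->B, B->A, C->CA

  step 1 ⇒ step 2: ACACA ⇒ B·CA·B·CA·B
    A ↦ B
    C ↦ CA
  step 0 ⇒ step 1: BCC ⇒ A·CA·CA
    B ↦ A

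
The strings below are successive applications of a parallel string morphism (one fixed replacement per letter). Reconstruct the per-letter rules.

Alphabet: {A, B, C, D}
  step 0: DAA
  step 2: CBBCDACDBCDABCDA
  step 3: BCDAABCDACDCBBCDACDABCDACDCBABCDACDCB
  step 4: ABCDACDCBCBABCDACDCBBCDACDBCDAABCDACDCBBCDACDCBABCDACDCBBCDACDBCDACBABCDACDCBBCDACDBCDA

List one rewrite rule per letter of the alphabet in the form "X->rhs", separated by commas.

  step 3 ⇒ step 4: BCDAABCDACDCBBCDACDABCDACDCBABCDACDCB ⇒ A·BCD·ACD·CB·CB·A·BCD·ACD·CB·BCD·ACD·BCD·A·A·BCD·ACD·CB·BCD·ACD·CB·A·BCD·ACD·CB·BCD·ACD·BCD·A·CB·A·BCD·ACD·CB·BCD·ACD·BCD·A
    A ↦ CB
    B ↦ A
    C ↦ BCD
    D ↦ ACD

A->CB, B->A, C->BCD, D->ACD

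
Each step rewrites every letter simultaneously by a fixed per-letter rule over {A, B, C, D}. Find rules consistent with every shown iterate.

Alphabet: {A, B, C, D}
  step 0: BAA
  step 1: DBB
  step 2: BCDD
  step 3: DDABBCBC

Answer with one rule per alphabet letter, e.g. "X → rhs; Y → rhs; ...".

A->B, B->D, C->DAB, D->BC

  step 2 ⇒ step 3: BCDD ⇒ D·DAB·BC·BC
    B ↦ D
    C ↦ DAB
    D ↦ BC
  step 0 ⇒ step 1: BAA ⇒ D·B·B
    A ↦ B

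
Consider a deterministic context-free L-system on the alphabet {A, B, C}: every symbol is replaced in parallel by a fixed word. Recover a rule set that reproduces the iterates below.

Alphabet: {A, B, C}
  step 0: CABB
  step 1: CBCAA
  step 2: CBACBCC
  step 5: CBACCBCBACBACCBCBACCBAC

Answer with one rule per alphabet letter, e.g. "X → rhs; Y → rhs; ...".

A->C, B->A, C->CB

  step 1 ⇒ step 2: CBCAA ⇒ CB·A·CB·C·C
    A ↦ C
    B ↦ A
    C ↦ CB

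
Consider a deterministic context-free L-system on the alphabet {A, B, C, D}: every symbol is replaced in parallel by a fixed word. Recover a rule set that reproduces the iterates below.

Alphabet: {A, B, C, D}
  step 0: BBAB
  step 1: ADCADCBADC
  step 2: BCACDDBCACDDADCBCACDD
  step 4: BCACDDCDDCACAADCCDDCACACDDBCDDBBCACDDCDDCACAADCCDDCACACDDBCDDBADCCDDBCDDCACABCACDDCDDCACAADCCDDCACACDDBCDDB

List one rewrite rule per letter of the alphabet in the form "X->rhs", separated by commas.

  step 1 ⇒ step 2: ADCADCBADC ⇒ B·CA·CDD·B·CA·CDD·ADC·B·CA·CDD
    A ↦ B
    B ↦ ADC
    C ↦ CDD
    D ↦ CA

A->B, B->ADC, C->CDD, D->CA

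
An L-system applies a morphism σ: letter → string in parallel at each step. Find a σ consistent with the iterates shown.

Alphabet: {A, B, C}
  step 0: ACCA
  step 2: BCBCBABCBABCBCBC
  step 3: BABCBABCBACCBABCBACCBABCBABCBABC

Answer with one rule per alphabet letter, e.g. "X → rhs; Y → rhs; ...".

  step 2 ⇒ step 3: BCBCBABCBABCBCBC ⇒ BA·BC·BA·BC·BA·CC·BA·BC·BA·CC·BA·BC·BA·BC·BA·BC
    A ↦ CC
    B ↦ BA
    C ↦ BC

A->CC, B->BA, C->BC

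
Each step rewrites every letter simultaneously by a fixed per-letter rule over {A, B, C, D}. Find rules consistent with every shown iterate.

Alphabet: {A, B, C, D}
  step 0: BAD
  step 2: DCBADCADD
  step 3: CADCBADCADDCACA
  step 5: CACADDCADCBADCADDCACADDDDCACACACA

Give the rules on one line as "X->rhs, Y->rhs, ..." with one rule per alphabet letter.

A->D, B->CBA, C->D, D->CA

  step 2 ⇒ step 3: DCBADCADD ⇒ CA·D·CBA·D·CA·D·D·CA·CA
    A ↦ D
    B ↦ CBA
    C ↦ D
    D ↦ CA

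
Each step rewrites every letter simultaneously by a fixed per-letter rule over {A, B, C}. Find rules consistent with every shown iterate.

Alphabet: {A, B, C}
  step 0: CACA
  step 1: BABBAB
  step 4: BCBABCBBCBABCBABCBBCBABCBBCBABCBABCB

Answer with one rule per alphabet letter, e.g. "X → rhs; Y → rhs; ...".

  step 0 ⇒ step 1: CACA ⇒ BA·B·BA·B
    A ↦ B
    C ↦ BA
    B ↦ BC  (constrained at step 1)

A->B, B->BC, C->BA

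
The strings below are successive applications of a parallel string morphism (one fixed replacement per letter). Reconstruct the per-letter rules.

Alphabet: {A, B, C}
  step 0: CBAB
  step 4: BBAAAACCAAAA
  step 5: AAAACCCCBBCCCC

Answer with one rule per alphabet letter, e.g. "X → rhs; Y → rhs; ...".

A->C, B->AA, C->B

  step 4 ⇒ step 5: BBAAAACCAAAA ⇒ AA·AA·C·C·C·C·B·B·C·C·C·C
    A ↦ C
    B ↦ AA
    C ↦ B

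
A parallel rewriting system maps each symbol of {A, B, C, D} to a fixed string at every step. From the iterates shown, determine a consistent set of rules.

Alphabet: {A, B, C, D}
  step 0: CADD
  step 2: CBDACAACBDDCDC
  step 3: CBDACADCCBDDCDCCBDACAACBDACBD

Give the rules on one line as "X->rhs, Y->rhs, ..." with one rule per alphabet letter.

A->DC, B->AC, C->CBD, D->A

  step 2 ⇒ step 3: CBDACAACBDDCDC ⇒ CBD·AC·A·DC·CBD·DC·DC·CBD·AC·A·A·CBD·A·CBD
    A ↦ DC
    B ↦ AC
    C ↦ CBD
    D ↦ A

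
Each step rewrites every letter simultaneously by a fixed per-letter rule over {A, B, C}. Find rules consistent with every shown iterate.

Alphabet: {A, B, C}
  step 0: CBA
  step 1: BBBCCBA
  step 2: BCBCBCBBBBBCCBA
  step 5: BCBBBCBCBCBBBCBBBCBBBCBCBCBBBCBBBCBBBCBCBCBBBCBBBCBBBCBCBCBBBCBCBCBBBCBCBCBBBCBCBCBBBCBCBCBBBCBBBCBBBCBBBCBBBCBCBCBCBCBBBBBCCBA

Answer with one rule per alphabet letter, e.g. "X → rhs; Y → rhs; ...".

  step 1 ⇒ step 2: BBBCCBA ⇒ BC·BC·BC·BB·BB·BC·CBA
    A ↦ CBA
    B ↦ BC
    C ↦ BB

A->CBA, B->BC, C->BB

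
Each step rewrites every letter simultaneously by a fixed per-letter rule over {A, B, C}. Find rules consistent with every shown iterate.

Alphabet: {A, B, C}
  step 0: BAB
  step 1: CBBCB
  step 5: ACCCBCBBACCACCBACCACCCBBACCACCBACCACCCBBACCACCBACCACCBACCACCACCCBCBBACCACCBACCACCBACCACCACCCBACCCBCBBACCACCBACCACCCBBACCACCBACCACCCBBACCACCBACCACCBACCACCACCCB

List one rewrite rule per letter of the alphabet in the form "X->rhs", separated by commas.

  step 0 ⇒ step 1: BAB ⇒ CB·B·CB
    A ↦ B
    B ↦ CB
    C ↦ ACC  (constrained at step 1)

A->B, B->CB, C->ACC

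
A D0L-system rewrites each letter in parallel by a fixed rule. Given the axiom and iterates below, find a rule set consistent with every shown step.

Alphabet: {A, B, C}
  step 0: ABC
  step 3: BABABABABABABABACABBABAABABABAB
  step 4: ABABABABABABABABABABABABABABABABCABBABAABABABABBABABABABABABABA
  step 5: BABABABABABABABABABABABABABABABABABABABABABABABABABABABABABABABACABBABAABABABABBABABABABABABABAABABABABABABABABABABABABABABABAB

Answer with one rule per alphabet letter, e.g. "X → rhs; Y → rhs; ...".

  step 4 ⇒ step 5: ABABABABABABABABABABABABABABABABCABBABAABABABABBABABABABABABABA ⇒ B·ABA·B·ABA·B·ABA·B·ABA·B·ABA·B·ABA·B·ABA·B·ABA·B·ABA·B·ABA·B·ABA·B·ABA·B·ABA·B·ABA·B·ABA·B·ABA·CAB·B·ABA·ABA·B·ABA·B·B·ABA·B·ABA·B·ABA·B·ABA·ABA·B·ABA·B·ABA·B·ABA·B·ABA·B·ABA·B·ABA·B·ABA·B
    A ↦ B
    B ↦ ABA
    C ↦ CAB

A->B, B->ABA, C->CAB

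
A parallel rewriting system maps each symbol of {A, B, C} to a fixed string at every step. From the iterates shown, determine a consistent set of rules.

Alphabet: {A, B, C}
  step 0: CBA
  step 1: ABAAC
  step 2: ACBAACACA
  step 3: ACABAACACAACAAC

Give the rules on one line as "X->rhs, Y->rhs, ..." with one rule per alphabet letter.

A->AC, B->BA, C->A

  step 2 ⇒ step 3: ACBAACACA ⇒ AC·A·BA·AC·AC·A·AC·A·AC
    A ↦ AC
    B ↦ BA
    C ↦ A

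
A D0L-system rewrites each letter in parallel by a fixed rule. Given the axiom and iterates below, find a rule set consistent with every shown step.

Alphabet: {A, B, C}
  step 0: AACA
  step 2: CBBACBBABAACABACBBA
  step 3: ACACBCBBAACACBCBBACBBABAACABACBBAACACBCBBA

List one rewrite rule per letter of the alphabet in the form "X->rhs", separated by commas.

  step 2 ⇒ step 3: CBBACBBABAACABACBBA ⇒ ACA·CB·CB·BA·ACA·CB·CB·BA·CB·BA·BA·ACA·BA·CB·BA·ACA·CB·CB·BA
    A ↦ BA
    B ↦ CB
    C ↦ ACA

A->BA, B->CB, C->ACA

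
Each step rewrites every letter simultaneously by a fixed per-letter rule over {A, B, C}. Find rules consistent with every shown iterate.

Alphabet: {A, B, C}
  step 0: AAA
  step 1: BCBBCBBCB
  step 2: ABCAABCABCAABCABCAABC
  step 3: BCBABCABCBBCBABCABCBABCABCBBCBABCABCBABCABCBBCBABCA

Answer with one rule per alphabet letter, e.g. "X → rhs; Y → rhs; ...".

A->BCB, B->ABC, C->A

  step 2 ⇒ step 3: ABCAABCABCAABCABCAABC ⇒ BCB·ABC·A·BCB·BCB·ABC·A·BCB·ABC·A·BCB·BCB·ABC·A·BCB·ABC·A·BCB·BCB·ABC·A
    A ↦ BCB
    B ↦ ABC
    C ↦ A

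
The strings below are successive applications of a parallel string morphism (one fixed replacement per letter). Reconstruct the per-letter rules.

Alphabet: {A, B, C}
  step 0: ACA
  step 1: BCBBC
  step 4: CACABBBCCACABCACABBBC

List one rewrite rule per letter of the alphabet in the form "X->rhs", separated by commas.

A->BC, B->CA, C->B

  step 0 ⇒ step 1: ACA ⇒ BC·B·BC
    A ↦ BC
    C ↦ B
    B ↦ CA  (constrained at step 1)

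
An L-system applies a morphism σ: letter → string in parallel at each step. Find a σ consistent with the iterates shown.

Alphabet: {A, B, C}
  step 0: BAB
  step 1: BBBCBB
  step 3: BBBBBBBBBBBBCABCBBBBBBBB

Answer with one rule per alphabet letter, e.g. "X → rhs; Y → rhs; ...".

  step 0 ⇒ step 1: BAB ⇒ BB·BC·BB
    A ↦ BC
    B ↦ BB
    C ↦ CA  (constrained at step 1)

A->BC, B->BB, C->CA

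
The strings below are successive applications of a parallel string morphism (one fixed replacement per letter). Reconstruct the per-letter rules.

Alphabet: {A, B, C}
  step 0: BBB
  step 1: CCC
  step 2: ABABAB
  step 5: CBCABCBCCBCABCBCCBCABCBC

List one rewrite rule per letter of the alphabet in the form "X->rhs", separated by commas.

  step 1 ⇒ step 2: CCC ⇒ AB·AB·AB
    C ↦ AB
    A ↦ CB  (constrained at step 2)
  step 0 ⇒ step 1: BBB ⇒ C·C·C
    B ↦ C

A->CB, B->C, C->AB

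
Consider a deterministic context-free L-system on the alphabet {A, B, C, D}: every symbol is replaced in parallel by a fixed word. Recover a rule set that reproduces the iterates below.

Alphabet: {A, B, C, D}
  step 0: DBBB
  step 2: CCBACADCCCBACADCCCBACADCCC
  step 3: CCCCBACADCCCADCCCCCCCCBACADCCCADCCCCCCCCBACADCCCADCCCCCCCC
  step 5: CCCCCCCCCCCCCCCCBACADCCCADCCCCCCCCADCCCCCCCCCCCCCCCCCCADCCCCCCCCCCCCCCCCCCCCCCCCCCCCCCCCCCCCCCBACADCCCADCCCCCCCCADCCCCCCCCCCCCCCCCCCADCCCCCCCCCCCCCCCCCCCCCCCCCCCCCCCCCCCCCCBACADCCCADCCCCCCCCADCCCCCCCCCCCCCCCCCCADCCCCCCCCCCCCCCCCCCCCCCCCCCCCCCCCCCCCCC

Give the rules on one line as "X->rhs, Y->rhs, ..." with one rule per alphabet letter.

  step 2 ⇒ step 3: CCBACADCCCBACADCCCBACADCCC ⇒ CC·CC·BAC·ADC·CC·ADC·C·CC·CC·CC·BAC·ADC·CC·ADC·C·CC·CC·CC·BAC·ADC·CC·ADC·C·CC·CC·CC
    A ↦ ADC
    B ↦ BAC
    C ↦ CC
    D ↦ C

A->ADC, B->BAC, C->CC, D->C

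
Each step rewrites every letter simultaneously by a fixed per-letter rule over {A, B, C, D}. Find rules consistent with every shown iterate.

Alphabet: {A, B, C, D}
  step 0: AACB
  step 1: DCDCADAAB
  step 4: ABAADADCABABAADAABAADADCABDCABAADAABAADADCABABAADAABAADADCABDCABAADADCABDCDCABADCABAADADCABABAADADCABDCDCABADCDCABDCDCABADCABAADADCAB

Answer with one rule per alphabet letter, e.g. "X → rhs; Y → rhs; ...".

  step 0 ⇒ step 1: AACB ⇒ DC·DC·ADA·AB
    A ↦ DC
    B ↦ AB
    C ↦ ADA
    D ↦ ABA  (constrained at step 1)

A->DC, B->AB, C->ADA, D->ABA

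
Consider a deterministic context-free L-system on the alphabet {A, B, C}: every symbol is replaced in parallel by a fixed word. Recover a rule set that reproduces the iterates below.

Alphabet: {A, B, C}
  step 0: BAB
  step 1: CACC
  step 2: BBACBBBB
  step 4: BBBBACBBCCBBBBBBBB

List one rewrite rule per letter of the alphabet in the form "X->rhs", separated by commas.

  step 1 ⇒ step 2: CACC ⇒ BB·AC·BB·BB
    A ↦ AC
    C ↦ BB
  step 0 ⇒ step 1: BAB ⇒ C·AC·C
    B ↦ C

A->AC, B->C, C->BB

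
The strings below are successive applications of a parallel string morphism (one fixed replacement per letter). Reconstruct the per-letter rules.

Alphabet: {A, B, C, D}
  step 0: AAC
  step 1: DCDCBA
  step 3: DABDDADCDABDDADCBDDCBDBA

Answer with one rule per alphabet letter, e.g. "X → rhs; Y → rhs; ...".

A->DC, B->DA, C->BA, D->BD

  step 0 ⇒ step 1: AAC ⇒ DC·DC·BA
    A ↦ DC
    C ↦ BA
    B ↦ DA  (constrained at step 1)
    D ↦ BD  (constrained at step 1)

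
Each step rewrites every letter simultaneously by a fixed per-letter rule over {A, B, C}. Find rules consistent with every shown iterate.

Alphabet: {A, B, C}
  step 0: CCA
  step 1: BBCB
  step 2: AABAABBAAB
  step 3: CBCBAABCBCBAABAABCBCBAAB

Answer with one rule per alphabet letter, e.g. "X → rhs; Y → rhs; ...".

A->CB, B->AAB, C->B

  step 2 ⇒ step 3: AABAABBAAB ⇒ CB·CB·AAB·CB·CB·AAB·AAB·CB·CB·AAB
    A ↦ CB
    B ↦ AAB
  step 0 ⇒ step 1: CCA ⇒ B·B·CB
    C ↦ B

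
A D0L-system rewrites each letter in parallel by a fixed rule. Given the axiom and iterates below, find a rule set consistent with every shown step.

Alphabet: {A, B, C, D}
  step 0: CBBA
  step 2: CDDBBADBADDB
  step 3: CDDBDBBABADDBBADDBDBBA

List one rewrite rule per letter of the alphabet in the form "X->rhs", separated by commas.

  step 2 ⇒ step 3: CDDBBADBADDB ⇒ CD·DB·DB·BA·BA·D·DB·BA·D·DB·DB·BA
    A ↦ D
    B ↦ BA
    C ↦ CD
    D ↦ DB

A->D, B->BA, C->CD, D->DB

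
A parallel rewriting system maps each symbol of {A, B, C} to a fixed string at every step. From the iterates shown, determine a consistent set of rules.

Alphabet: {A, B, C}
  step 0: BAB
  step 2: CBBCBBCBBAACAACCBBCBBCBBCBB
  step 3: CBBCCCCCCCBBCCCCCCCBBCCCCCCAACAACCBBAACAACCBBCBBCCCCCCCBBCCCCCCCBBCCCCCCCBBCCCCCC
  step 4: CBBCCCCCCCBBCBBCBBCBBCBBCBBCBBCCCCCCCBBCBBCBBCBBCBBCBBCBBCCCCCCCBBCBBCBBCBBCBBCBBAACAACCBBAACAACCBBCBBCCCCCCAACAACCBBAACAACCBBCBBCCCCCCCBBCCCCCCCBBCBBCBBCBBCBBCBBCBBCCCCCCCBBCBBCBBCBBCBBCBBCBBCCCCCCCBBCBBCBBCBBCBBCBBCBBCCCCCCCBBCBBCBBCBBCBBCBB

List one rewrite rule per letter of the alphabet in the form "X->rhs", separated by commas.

A->AAC, B->CCC, C->CBB

  step 3 ⇒ step 4: CBBCCCCCCCBBCCCCCCCBBCCCCCCAACAACCBBAACAACCBBCBBCCCCCCCBBCCCCCCCBBCCCCCCCBBCCCCCC ⇒ CBB·CCC·CCC·CBB·CBB·CBB·CBB·CBB·CBB·CBB·CCC·CCC·CBB·CBB·CBB·CBB·CBB·CBB·CBB·CCC·CCC·CBB·CBB·CBB·CBB·CBB·CBB·AAC·AAC·CBB·AAC·AAC·CBB·CBB·CCC·CCC·AAC·AAC·CBB·AAC·AAC·CBB·CBB·CCC·CCC·CBB·CCC·CCC·CBB·CBB·CBB·CBB·CBB·CBB·CBB·CCC·CCC·CBB·CBB·CBB·CBB·CBB·CBB·CBB·CCC·CCC·CBB·CBB·CBB·CBB·CBB·CBB·CBB·CCC·CCC·CBB·CBB·CBB·CBB·CBB·CBB
    A ↦ AAC
    B ↦ CCC
    C ↦ CBB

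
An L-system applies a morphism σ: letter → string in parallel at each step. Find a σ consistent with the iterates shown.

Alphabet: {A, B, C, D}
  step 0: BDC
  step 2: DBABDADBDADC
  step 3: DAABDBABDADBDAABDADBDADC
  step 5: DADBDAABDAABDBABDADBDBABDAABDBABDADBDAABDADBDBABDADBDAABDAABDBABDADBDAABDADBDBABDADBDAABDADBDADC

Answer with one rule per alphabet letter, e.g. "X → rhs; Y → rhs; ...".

  step 2 ⇒ step 3: DBABDADBDADC ⇒ DA·AB·DB·AB·DA·DB·DA·AB·DA·DB·DA·DC
    A ↦ DB
    B ↦ AB
    C ↦ DC
    D ↦ DA

A->DB, B->AB, C->DC, D->DA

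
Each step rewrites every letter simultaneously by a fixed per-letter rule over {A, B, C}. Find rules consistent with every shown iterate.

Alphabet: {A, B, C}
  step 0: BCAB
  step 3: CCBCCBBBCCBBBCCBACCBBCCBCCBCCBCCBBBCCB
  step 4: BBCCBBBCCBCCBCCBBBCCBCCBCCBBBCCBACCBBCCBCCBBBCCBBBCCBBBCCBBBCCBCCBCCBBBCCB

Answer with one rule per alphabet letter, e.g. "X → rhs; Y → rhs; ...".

A->ACC, B->CCB, C->B

  step 3 ⇒ step 4: CCBCCBBBCCBBBCCBACCBBCCBCCBCCBCCBBBCCB ⇒ B·B·CCB·B·B·CCB·CCB·CCB·B·B·CCB·CCB·CCB·B·B·CCB·ACC·B·B·CCB·CCB·B·B·CCB·B·B·CCB·B·B·CCB·B·B·CCB·CCB·CCB·B·B·CCB
    A ↦ ACC
    B ↦ CCB
    C ↦ B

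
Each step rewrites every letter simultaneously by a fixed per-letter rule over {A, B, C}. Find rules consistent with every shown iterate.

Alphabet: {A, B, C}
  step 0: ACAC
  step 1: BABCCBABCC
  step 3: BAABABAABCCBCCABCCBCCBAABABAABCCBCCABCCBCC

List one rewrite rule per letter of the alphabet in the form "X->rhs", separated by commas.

  step 0 ⇒ step 1: ACAC ⇒ BA·BCC·BA·BCC
    A ↦ BA
    C ↦ BCC
    B ↦ A  (constrained at step 1)

A->BA, B->A, C->BCC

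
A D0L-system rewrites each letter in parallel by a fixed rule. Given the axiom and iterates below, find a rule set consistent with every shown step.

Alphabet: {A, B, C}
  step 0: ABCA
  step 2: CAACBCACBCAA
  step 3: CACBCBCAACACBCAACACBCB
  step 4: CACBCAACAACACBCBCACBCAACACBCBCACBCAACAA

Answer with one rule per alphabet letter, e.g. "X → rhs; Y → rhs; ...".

A->CB, B->A, C->CA

  step 3 ⇒ step 4: CACBCBCAACACBCAACACBCB ⇒ CA·CB·CA·A·CA·A·CA·CB·CB·CA·CB·CA·A·CA·CB·CB·CA·CB·CA·A·CA·A
    A ↦ CB
    B ↦ A
    C ↦ CA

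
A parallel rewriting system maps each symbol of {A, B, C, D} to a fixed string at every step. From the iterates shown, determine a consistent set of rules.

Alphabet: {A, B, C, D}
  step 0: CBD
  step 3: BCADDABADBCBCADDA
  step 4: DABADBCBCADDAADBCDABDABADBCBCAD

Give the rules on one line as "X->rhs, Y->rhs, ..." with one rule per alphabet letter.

  step 3 ⇒ step 4: BCADDABADBCBCADDA ⇒ DA·B·AD·BC·BC·AD·DA·AD·BC·DA·B·DA·B·AD·BC·BC·AD
    A ↦ AD
    B ↦ DA
    C ↦ B
    D ↦ BC

A->AD, B->DA, C->B, D->BC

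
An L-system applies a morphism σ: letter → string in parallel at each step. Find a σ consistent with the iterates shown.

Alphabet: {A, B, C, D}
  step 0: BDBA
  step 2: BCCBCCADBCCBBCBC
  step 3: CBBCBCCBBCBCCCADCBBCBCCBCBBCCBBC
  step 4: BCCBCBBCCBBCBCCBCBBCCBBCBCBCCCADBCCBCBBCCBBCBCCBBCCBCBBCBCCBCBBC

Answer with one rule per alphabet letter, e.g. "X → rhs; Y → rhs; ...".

A->CC, B->CB, C->BC, D->AD

  step 3 ⇒ step 4: CBBCBCCBBCBCCCADCBBCBCCBCBBCCBBC ⇒ BC·CB·CB·BC·CB·BC·BC·CB·CB·BC·CB·BC·BC·BC·CC·AD·BC·CB·CB·BC·CB·BC·BC·CB·BC·CB·CB·BC·BC·CB·CB·BC
    A ↦ CC
    B ↦ CB
    C ↦ BC
    D ↦ AD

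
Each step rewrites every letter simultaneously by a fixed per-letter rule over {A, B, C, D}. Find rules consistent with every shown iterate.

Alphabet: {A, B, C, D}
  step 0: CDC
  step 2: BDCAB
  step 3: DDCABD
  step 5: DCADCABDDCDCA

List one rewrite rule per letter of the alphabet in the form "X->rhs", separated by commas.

A->B, B->D, C->A, D->DC

  step 2 ⇒ step 3: BDCAB ⇒ D·DC·A·B·D
    A ↦ B
    B ↦ D
    C ↦ A
    D ↦ DC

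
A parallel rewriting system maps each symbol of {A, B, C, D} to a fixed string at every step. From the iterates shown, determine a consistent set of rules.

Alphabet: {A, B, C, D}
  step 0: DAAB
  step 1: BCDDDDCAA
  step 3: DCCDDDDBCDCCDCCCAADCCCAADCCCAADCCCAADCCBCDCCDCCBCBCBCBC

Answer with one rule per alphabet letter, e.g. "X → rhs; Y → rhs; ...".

  step 0 ⇒ step 1: DAAB ⇒ BC·DD·DD·CAA
    A ↦ DD
    B ↦ CAA
    D ↦ BC
    C ↦ DCC  (constrained at step 1)

A->DD, B->CAA, C->DCC, D->BC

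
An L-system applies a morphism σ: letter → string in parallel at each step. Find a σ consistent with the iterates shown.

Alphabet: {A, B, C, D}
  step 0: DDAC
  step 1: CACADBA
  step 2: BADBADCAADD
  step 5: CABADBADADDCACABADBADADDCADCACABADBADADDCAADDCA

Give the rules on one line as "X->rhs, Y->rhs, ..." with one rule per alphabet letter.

  step 1 ⇒ step 2: CACADBA ⇒ BA·D·BA·D·CA·AD·D
    A ↦ D
    B ↦ AD
    C ↦ BA
    D ↦ CA

A->D, B->AD, C->BA, D->CA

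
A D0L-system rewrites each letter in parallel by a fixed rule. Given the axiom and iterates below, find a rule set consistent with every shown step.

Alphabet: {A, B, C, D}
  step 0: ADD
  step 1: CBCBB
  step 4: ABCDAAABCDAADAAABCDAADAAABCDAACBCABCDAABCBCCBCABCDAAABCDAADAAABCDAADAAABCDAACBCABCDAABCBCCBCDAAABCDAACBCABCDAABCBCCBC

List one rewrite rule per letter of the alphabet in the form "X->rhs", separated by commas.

A->CBC, B->ABC, C->DAA, D->B

  step 0 ⇒ step 1: ADD ⇒ CBC·B·B
    A ↦ CBC
    D ↦ B
    B ↦ ABC  (constrained at step 1)
    C ↦ DAA  (constrained at step 1)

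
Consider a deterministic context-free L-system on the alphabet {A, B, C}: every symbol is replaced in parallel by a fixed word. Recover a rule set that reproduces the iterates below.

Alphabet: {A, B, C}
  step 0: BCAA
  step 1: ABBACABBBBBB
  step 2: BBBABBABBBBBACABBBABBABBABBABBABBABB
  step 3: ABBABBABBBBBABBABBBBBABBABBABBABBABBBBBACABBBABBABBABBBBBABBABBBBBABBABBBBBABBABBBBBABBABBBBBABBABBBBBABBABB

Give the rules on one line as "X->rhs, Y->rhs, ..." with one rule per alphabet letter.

  step 2 ⇒ step 3: BBBABBABBBBBACABBBABBABBABBABBABBABB ⇒ ABB·ABB·ABB·BBB·ABB·ABB·BBB·ABB·ABB·ABB·ABB·ABB·BBB·ACA·BBB·ABB·ABB·ABB·BBB·ABB·ABB·BBB·ABB·ABB·BBB·ABB·ABB·BBB·ABB·ABB·BBB·ABB·ABB·BBB·ABB·ABB
    A ↦ BBB
    B ↦ ABB
    C ↦ ACA

A->BBB, B->ABB, C->ACA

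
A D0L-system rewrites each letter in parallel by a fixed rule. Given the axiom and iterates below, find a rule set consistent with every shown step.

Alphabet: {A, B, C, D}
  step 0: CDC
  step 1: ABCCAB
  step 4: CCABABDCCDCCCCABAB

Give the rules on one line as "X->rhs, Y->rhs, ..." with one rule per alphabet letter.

A->B, B->D, C->AB, D->CC

  step 0 ⇒ step 1: CDC ⇒ AB·CC·AB
    C ↦ AB
    D ↦ CC
    A ↦ B  (constrained at step 1)
    B ↦ D  (constrained at step 1)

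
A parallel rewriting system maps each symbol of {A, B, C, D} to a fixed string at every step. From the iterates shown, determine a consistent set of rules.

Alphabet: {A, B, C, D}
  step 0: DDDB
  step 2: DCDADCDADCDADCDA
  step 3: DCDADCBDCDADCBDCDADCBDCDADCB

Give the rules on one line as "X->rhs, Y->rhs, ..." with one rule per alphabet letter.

  step 2 ⇒ step 3: DCDADCDADCDADCDA ⇒ DC·DA·DC·B·DC·DA·DC·B·DC·DA·DC·B·DC·DA·DC·B
    A ↦ B
    C ↦ DA
    D ↦ DC
    B ↦ DC  (constrained at step 0)

A->B, B->DC, C->DA, D->DC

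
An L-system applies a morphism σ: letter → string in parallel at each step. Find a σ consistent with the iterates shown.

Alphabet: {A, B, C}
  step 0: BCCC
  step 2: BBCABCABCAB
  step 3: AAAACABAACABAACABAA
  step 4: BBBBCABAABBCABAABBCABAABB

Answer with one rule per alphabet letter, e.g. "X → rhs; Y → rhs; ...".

A->B, B->AA, C->CA

  step 3 ⇒ step 4: AAAACABAACABAACABAA ⇒ B·B·B·B·CA·B·AA·B·B·CA·B·AA·B·B·CA·B·AA·B·B
    A ↦ B
    B ↦ AA
    C ↦ CA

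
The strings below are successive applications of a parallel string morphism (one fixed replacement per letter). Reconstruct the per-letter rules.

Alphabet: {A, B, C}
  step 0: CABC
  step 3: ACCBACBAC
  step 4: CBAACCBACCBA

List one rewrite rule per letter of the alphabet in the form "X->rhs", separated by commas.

  step 3 ⇒ step 4: ACCBACBAC ⇒ CB·A·A·C·CB·A·C·CB·A
    A ↦ CB
    B ↦ C
    C ↦ A

A->CB, B->C, C->A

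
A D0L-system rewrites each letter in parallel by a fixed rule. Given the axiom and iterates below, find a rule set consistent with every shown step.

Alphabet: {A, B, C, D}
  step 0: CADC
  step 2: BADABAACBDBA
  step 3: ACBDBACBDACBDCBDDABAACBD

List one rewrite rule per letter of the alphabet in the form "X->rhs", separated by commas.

  step 2 ⇒ step 3: BADABAACBDBA ⇒ A·CBD·BA·CBD·A·CBD·CBD·D·A·BA·A·CBD
    A ↦ CBD
    B ↦ A
    C ↦ D
    D ↦ BA

A->CBD, B->A, C->D, D->BA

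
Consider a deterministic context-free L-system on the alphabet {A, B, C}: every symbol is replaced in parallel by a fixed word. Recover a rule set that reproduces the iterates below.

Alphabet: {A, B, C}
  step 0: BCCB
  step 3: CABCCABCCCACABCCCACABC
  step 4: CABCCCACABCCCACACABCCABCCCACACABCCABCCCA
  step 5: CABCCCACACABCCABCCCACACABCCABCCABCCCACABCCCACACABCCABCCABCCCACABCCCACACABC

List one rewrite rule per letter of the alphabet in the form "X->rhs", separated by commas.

  step 4 ⇒ step 5: CABCCCACABCCCACACABCCABCCCACACABCCABCCCA ⇒ CA·BC·C·CA·CA·CA·BC·CA·BC·C·CA·CA·CA·BC·CA·BC·CA·BC·C·CA·CA·BC·C·CA·CA·CA·BC·CA·BC·CA·BC·C·CA·CA·BC·C·CA·CA·CA·BC
    A ↦ BC
    B ↦ C
    C ↦ CA

A->BC, B->C, C->CA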